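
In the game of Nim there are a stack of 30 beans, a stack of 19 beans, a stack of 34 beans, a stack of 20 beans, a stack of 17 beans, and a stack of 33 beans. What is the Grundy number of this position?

11

Compute the nim-sum pairwise:
30 ⊕ 19 = 13
13 ⊕ 34 = 47
47 ⊕ 20 = 59
59 ⊕ 17 = 42
42 ⊕ 33 = 11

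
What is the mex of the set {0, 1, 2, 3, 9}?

4

The values 0, 1, 2, 3 are all present; 4 is the first non-negative integer missing from the set.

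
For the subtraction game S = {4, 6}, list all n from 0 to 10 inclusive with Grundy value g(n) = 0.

Grundy values for subtraction set {4, 6}:
g(0) = mex{} = 0
g(1) = mex{} = 0
g(2) = mex{} = 0
g(3) = mex{} = 0
g(4) = mex{0} = 1
g(5) = mex{0} = 1
g(6) = mex{0} = 1
g(7) = mex{0} = 1
g(8) = mex{0,1} = 2
g(9) = mex{0,1} = 2
g(10) = mex{1} = 0
The P-positions (g = 0) in 0..10 are 0, 1, 2, 3, 10.

0, 1, 2, 3, 10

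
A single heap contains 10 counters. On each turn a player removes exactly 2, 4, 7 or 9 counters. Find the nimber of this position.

2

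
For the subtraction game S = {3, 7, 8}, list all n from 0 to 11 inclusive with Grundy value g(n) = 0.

0, 1, 2, 6, 11

Compute g(0), g(1), … for moves {3, 7, 8}:
g(0) = mex{} = 0
g(1) = mex{} = 0
g(2) = mex{} = 0
g(3) = mex{0} = 1
g(4) = mex{0} = 1
g(5) = mex{0} = 1
g(6) = mex{1} = 0
g(7) = mex{0,1} = 2
g(8) = mex{0,1} = 2
g(9) = mex{0} = 1
g(10) = mex{0,1,2} = 3
g(11) = mex{1,2} = 0
The P-positions (g = 0) in 0..11 are 0, 1, 2, 6, 11.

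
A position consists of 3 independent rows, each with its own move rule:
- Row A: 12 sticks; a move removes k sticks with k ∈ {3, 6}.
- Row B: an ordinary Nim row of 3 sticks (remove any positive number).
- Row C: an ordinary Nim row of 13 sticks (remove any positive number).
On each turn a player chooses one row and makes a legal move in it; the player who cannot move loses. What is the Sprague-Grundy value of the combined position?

15

Grundy values for row A (subtraction set {3, 6}):
k:     0  1  2  3  4  5  6  7  8  9 10 11 12
g(k):  0  0  0  1  1  1  2  2  2  0  0  0  1
So g(12) = 1.
Row B is a plain Nim row of size 3, so its Grundy value is 3.
Row C is a plain Nim row of size 13, so its Grundy value is 13.
The value of a disjunctive sum is the nim-sum of the parts.
Combined value = 1 XOR 3 XOR 13 = 15.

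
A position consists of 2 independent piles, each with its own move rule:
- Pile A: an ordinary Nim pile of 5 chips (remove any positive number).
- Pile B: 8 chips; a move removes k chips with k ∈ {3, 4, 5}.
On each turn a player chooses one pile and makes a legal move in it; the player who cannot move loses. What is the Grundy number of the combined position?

Pile A is a plain Nim pile of size 5, so its Grundy value is 5.
For pile B, compute g(0), g(1), … with moves {3, 4, 5}:
k:     0  1  2  3  4  5  6  7  8
g(k):  0  0  0  1  1  1  2  2  0
So g(8) = 0.
The value of a disjunctive sum is the nim-sum of the parts.
Combined value = 5 ⊕ 0 = 5.

5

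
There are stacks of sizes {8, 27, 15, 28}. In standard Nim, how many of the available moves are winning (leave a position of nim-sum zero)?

Nim-sum: 8 ⊕ 27 ⊕ 15 ⊕ 28 = 0.
The nim-sum is already 0, so every move leaves a nonzero nim-sum — there are no winning moves.

0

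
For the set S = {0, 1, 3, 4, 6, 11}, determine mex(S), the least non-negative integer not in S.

2

The values 0, 1 are all present; 2 is the first non-negative integer missing from the set.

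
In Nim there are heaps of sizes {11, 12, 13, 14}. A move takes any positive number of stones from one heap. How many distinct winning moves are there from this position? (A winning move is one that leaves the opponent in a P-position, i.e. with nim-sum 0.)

3

Nim-sum: 11 ^ 12 ^ 13 ^ 14 = 4.
The overall nim-sum is X = 4. A heap of size p has a winning move iff p XOR X < p (reduce it to p XOR X).
  11: 11 XOR 4 = 15 ≥ 11 — no move.
  12: 12 XOR 4 = 8 < 12 — winning move (to 8).
  13: 13 XOR 4 = 9 < 13 — winning move (to 9).
  14: 14 XOR 4 = 10 < 14 — winning move (to 10).
That gives 3 winning moves.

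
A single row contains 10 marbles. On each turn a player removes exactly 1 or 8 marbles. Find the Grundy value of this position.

1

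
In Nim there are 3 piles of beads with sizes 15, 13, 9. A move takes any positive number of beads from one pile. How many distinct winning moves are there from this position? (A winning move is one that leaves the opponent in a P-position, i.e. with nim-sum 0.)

3

Nim-sum: 15 XOR 13 XOR 9 = 11.
The overall nim-sum is X = 11. A pile of size p has a winning move iff p XOR X < p (reduce it to p XOR X).
  15: 15 XOR 11 = 4 < 15 — winning move (to 4).
  13: 13 XOR 11 = 6 < 13 — winning move (to 6).
  9: 9 XOR 11 = 2 < 9 — winning move (to 2).
That gives 3 winning moves.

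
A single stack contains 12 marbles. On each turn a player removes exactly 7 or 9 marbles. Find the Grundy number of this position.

1

Grundy values for subtraction set {7, 9}:
k:     0  1  2  3  4  5  6  7  8  9 10 11 12
g(k):  0  0  0  0  0  0  0  1  1  1  1  1  1
So g(12) = 1.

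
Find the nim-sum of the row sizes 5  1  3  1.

6

Nim-sum: 5 ^ 1 ^ 3 ^ 1 = 6.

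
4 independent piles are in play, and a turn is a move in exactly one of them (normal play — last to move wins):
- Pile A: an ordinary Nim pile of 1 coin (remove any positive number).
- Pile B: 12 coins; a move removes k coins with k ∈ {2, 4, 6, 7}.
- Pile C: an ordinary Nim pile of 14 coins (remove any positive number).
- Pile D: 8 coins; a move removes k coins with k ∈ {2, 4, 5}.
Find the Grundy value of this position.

Pile A is a plain Nim pile of size 1, so its Grundy value is 1.
Grundy values for pile B (subtraction set {2, 4, 6, 7}):
g(0) = mex{} = 0
g(1) = mex{} = 0
g(2) = mex{0} = 1
g(3) = mex{0} = 1
g(4) = mex{0,1} = 2
g(5) = mex{0,1} = 2
g(6) = mex{0,1,2} = 3
g(7) = mex{0,1,2} = 3
g(8) = mex{0,1,2,3} = 4
g(9) = mex{1,2,3} = 0
g(10) = mex{1,2,3,4} = 0
g(11) = mex{0,2,3} = 1
g(12) = mex{0,2,3,4} = 1
So g(12) = 1.
Pile C is a plain Nim pile of size 14, so its Grundy value is 14.
Grundy values for pile D (subtraction set {2, 4, 5}):
k:     0  1  2  3  4  5  6  7  8
g(k):  0  0  1  1  2  2  3  0  0
So g(8) = 0.
The value of a disjunctive sum is the nim-sum of the parts.
Combined value = 1 XOR 1 XOR 14 XOR 0 = 14.

14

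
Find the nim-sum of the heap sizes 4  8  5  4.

13

Nim-sum: 4 XOR 8 XOR 5 XOR 4 = 13.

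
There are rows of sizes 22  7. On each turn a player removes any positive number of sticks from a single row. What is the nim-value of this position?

17

In binary:
  10110  (22)
  00111  (7)
  -----
  10001  (17)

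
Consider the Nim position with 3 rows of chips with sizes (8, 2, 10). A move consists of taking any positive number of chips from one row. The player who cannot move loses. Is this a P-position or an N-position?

P-position

Compute the nim-sum pairwise:
8 ^ 2 = 10
10 ^ 10 = 0
The nim-sum is 0, so this is a P-position: the player to move is in a losing position under optimal play.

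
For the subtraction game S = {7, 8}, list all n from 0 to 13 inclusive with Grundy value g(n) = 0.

0, 1, 2, 3, 4, 5, 6

Compute g(0), g(1), … for moves {7, 8}:
k:     0  1  2  3  4  5  6  7  8  9 10 11 12 13
g(k):  0  0  0  0  0  0  0  1  1  1  1  1  1  1
The P-positions (g = 0) in 0..13 are 0, 1, 2, 3, 4, 5, 6.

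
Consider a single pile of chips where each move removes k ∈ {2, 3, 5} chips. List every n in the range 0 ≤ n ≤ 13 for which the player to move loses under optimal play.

0, 1, 7, 8

Compute g(0), g(1), … for moves {2, 3, 5}:
g(0) = mex{} = 0
g(1) = mex{} = 0
g(2) = mex{0} = 1
g(3) = mex{0} = 1
g(4) = mex{0,1} = 2
g(5) = mex{0,1} = 2
g(6) = mex{0,1,2} = 3
g(7) = mex{1,2} = 0
g(8) = mex{1,2,3} = 0
g(9) = mex{0,2,3} = 1
g(10) = mex{0,2} = 1
g(11) = mex{0,1,3} = 2
g(12) = mex{0,1} = 2
g(13) = mex{0,1,2} = 3
The P-positions (g = 0) in 0..13 are 0, 1, 7, 8.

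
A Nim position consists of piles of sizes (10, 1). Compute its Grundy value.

11

Nim-sum: 10 XOR 1 = 11.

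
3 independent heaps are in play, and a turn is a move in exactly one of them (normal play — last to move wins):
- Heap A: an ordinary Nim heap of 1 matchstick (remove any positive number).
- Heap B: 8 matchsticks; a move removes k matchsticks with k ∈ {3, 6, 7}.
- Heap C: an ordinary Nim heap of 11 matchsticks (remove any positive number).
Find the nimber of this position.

8

Heap A is a plain Nim heap of size 1, so its Grundy value is 1.
For heap B, compute g(0), g(1), … with moves {3, 6, 7}:
k:     0  1  2  3  4  5  6  7  8
g(k):  0  0  0  1  1  1  2  2  2
So g(8) = 2.
Heap C is a plain Nim heap of size 11, so its Grundy value is 11.
The value of a disjunctive sum is the nim-sum of the parts.
Combined value = 1 XOR 2 XOR 11 = 8.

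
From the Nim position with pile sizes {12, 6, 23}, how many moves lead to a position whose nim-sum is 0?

In binary:
  01100  (12)
  00110  (6)
  10111  (23)
  -----
  11101  (29)
The overall nim-sum is X = 29. A pile of size p has a winning move iff p XOR X < p (reduce it to p XOR X).
  12: 12 XOR 29 = 17 ≥ 12 — no move.
  6: 6 XOR 29 = 27 ≥ 6 — no move.
  23: 23 XOR 29 = 10 < 23 — winning move (to 10).
That gives 1 winning move.

1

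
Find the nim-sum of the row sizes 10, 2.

8

Nim-sum: 10 XOR 2 = 8.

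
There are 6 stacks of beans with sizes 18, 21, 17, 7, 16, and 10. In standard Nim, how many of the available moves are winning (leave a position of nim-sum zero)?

1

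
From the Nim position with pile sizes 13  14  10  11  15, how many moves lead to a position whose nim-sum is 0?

5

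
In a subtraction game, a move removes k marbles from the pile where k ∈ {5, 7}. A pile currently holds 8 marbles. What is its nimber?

1

Grundy values for subtraction set {5, 7}:
g(0) = mex{} = 0
g(1) = mex{} = 0
g(2) = mex{} = 0
g(3) = mex{} = 0
g(4) = mex{} = 0
g(5) = mex{0} = 1
g(6) = mex{0} = 1
g(7) = mex{0} = 1
g(8) = mex{0} = 1
So g(8) = 1.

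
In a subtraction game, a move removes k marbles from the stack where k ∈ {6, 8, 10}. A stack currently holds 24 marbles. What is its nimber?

Build the Grundy sequence with g(k) = mex{g(k−s) : s ∈ {6, 8, 10}, s ≤ k}:
k:     0  1  2  3  4  5  6  7  8  9 10 11 12 13 14 15 16 17 18 19 20 21 22 23 24
g(k):  0  0  0  0  0  0  1  1  1  1  1  1  2  2  2  2  0  0  0  0  0  0  1  1  1
So g(24) = 1.

1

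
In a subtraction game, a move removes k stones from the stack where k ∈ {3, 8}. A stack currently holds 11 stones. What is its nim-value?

0

Grundy values for subtraction set {3, 8}:
g(0) = mex{} = 0
g(1) = mex{} = 0
g(2) = mex{} = 0
g(3) = mex{0} = 1
g(4) = mex{0} = 1
g(5) = mex{0} = 1
g(6) = mex{1} = 0
g(7) = mex{1} = 0
g(8) = mex{0,1} = 2
g(9) = mex{0} = 1
g(10) = mex{0} = 1
g(11) = mex{1,2} = 0
So g(11) = 0.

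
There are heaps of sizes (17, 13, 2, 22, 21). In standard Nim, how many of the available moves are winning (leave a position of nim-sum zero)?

Nim-sum: 17 ^ 13 ^ 2 ^ 22 ^ 21 = 29.
The overall nim-sum is X = 29. A heap of size p has a winning move iff p XOR X < p (reduce it to p XOR X).
  17: 17 XOR 29 = 12 < 17 — winning move (to 12).
  13: 13 XOR 29 = 16 ≥ 13 — no move.
  2: 2 XOR 29 = 31 ≥ 2 — no move.
  22: 22 XOR 29 = 11 < 22 — winning move (to 11).
  21: 21 XOR 29 = 8 < 21 — winning move (to 8).
That gives 3 winning moves.

3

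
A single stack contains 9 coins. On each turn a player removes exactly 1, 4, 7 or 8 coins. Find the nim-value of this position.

2

Compute g(0), g(1), … for moves {1, 4, 7, 8}:
g(0) = mex{} = 0
g(1) = mex{0} = 1
g(2) = mex{1} = 0
g(3) = mex{0} = 1
g(4) = mex{0,1} = 2
g(5) = mex{1,2} = 0
g(6) = mex{0} = 1
g(7) = mex{0,1} = 2
g(8) = mex{0,1,2} = 3
g(9) = mex{0,1,3} = 2
So g(9) = 2.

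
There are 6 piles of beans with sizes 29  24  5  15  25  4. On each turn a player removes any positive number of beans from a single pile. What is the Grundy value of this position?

18

Compute the nim-sum pairwise:
29 XOR 24 = 5
5 XOR 5 = 0
0 XOR 15 = 15
15 XOR 25 = 22
22 XOR 4 = 18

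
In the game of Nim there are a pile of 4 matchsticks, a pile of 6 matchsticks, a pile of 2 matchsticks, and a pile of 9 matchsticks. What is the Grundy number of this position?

Nim-sum: 4 XOR 6 XOR 2 XOR 9 = 9.

9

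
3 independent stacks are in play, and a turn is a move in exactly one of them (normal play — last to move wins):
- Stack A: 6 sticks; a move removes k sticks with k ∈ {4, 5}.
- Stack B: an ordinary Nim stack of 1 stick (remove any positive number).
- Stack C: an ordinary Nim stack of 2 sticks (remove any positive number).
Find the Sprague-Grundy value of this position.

2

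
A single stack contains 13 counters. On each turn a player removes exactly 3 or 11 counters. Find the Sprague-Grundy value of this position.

2

Grundy values for subtraction set {3, 11}:
g(0) = mex{} = 0
g(1) = mex{} = 0
g(2) = mex{} = 0
g(3) = mex{0} = 1
g(4) = mex{0} = 1
g(5) = mex{0} = 1
g(6) = mex{1} = 0
g(7) = mex{1} = 0
g(8) = mex{1} = 0
g(9) = mex{0} = 1
g(10) = mex{0} = 1
g(11) = mex{0} = 1
g(12) = mex{0,1} = 2
g(13) = mex{0,1} = 2
So g(13) = 2.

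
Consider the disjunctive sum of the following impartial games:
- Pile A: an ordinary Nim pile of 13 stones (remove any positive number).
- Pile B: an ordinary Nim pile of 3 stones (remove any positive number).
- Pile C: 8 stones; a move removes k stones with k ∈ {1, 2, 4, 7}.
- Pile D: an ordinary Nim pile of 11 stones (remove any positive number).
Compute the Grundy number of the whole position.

Pile A is a plain Nim pile of size 13, so its Grundy value is 13.
Pile B is a plain Nim pile of size 3, so its Grundy value is 3.
Grundy values for pile C (subtraction set {1, 2, 4, 7}):
g(0) = mex{} = 0
g(1) = mex{0} = 1
g(2) = mex{0,1} = 2
g(3) = mex{1,2} = 0
g(4) = mex{0,2} = 1
g(5) = mex{0,1} = 2
g(6) = mex{1,2} = 0
g(7) = mex{0,2} = 1
g(8) = mex{0,1} = 2
So g(8) = 2.
Pile D is a plain Nim pile of size 11, so its Grundy value is 11.
By the Sprague-Grundy theorem, the Grundy value of a sum of independent games is the XOR of the component values.
Combined value = 13 ⊕ 3 ⊕ 2 ⊕ 11 = 7.

7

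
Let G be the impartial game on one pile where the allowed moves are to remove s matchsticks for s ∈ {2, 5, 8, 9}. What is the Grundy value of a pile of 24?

Build the Grundy sequence with g(k) = mex{g(k−s) : s ∈ {2, 5, 8, 9}, s ≤ k}:
k:     0  1  2  3  4  5  6  7  8  9 10 11 12 13 14 15 16 17 18 19 20 21 22 23 24
g(k):  0  0  1  1  0  2  1  0  2  1  3  0  2  1  0  2  1  0  0  1  1  0  2  1  0
So g(24) = 0.

0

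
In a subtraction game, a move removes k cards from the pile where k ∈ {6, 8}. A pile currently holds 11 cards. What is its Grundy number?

Build the Grundy sequence with g(k) = mex{g(k−s) : s ∈ {6, 8}, s ≤ k}:
k:     0  1  2  3  4  5  6  7  8  9 10 11
g(k):  0  0  0  0  0  0  1  1  1  1  1  1
So g(11) = 1.

1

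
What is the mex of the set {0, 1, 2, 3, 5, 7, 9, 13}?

The values 0, 1, 2, 3 are all present; 4 is the first non-negative integer missing from the set.

4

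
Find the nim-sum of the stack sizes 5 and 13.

8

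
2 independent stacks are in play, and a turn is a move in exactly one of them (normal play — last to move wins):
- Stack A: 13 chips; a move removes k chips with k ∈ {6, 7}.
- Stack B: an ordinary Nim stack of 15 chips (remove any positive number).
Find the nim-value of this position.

15

For stack A, compute g(0), g(1), … with moves {6, 7}:
k:     0  1  2  3  4  5  6  7  8  9 10 11 12 13
g(k):  0  0  0  0  0  0  1  1  1  1  1  1  2  0
So g(13) = 0.
Stack B is a plain Nim stack of size 15, so its Grundy value is 15.
The value of a disjunctive sum is the nim-sum of the parts.
Combined value = 0 ⊕ 15 = 15.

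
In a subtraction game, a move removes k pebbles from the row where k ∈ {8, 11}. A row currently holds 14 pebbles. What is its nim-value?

Build the Grundy sequence with g(k) = mex{g(k−s) : s ∈ {8, 11}, s ≤ k}:
g(0) = mex{} = 0
g(1) = mex{} = 0
g(2) = mex{} = 0
g(3) = mex{} = 0
g(4) = mex{} = 0
g(5) = mex{} = 0
g(6) = mex{} = 0
g(7) = mex{} = 0
g(8) = mex{0} = 1
g(9) = mex{0} = 1
g(10) = mex{0} = 1
g(11) = mex{0} = 1
g(12) = mex{0} = 1
g(13) = mex{0} = 1
g(14) = mex{0} = 1
So g(14) = 1.

1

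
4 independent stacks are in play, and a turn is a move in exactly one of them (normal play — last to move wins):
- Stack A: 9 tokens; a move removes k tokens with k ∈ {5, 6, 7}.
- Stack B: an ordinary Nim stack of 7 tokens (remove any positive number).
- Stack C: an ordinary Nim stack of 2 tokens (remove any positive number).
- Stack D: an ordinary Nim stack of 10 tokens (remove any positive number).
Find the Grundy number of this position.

14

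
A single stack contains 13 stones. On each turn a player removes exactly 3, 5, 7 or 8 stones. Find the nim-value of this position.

0

Compute g(0), g(1), … for moves {3, 5, 7, 8}:
k:     0  1  2  3  4  5  6  7  8  9 10 11 12 13
g(k):  0  0  0  1  1  1  2  2  2  3  3  0  0  0
So g(13) = 0.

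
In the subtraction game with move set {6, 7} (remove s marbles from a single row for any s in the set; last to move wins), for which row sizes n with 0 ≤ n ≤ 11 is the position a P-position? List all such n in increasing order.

0, 1, 2, 3, 4, 5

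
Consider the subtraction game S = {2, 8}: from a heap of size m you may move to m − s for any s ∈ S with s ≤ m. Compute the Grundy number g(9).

2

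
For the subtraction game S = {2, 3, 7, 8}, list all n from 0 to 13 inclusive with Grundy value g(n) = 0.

0, 1, 5, 6, 10, 11

Grundy values for subtraction set {2, 3, 7, 8}:
g(0) = mex{} = 0
g(1) = mex{} = 0
g(2) = mex{0} = 1
g(3) = mex{0} = 1
g(4) = mex{0,1} = 2
g(5) = mex{1} = 0
g(6) = mex{1,2} = 0
g(7) = mex{0,2} = 1
g(8) = mex{0} = 1
g(9) = mex{0,1} = 2
g(10) = mex{1} = 0
g(11) = mex{1,2} = 0
g(12) = mex{0,2} = 1
g(13) = mex{0} = 1
The P-positions (g = 0) in 0..13 are 0, 1, 5, 6, 10, 11.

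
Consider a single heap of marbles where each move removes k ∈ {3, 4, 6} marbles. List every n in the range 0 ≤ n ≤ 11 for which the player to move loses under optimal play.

0, 1, 2, 9, 10, 11

Build the Grundy sequence with g(k) = mex{g(k−s) : s ∈ {3, 4, 6}, s ≤ k}:
g(0) = mex{} = 0
g(1) = mex{} = 0
g(2) = mex{} = 0
g(3) = mex{0} = 1
g(4) = mex{0} = 1
g(5) = mex{0} = 1
g(6) = mex{0,1} = 2
g(7) = mex{0,1} = 2
g(8) = mex{0,1} = 2
g(9) = mex{1,2} = 0
g(10) = mex{1,2} = 0
g(11) = mex{1,2} = 0
The P-positions (g = 0) in 0..11 are 0, 1, 2, 9, 10, 11.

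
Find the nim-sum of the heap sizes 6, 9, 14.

Write each in binary and XOR column by column:
  0110  (6)
  1001  (9)
  1110  (14)
  ----
  0001  (1)

1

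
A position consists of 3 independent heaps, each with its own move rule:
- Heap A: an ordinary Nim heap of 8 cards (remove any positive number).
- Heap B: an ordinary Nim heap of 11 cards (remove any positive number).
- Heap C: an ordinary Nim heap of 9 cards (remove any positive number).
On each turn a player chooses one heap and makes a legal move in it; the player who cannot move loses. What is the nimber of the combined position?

10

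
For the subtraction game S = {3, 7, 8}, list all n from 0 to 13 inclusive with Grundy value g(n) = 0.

0, 1, 2, 6, 11, 12

Grundy values for subtraction set {3, 7, 8}:
k:     0  1  2  3  4  5  6  7  8  9 10 11 12 13
g(k):  0  0  0  1  1  1  0  2  2  1  3  0  0  2
The P-positions (g = 0) in 0..13 are 0, 1, 2, 6, 11, 12.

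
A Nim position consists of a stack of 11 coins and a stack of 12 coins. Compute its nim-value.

7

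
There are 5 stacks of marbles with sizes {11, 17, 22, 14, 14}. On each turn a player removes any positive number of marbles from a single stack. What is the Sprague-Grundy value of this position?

12

Bitwise XOR of the heap sizes:
  01011  (11)
  10001  (17)
  10110  (22)
  01110  (14)
  01110  (14)
  -----
  01100  (12)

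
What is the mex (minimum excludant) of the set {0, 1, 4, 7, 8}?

The values 0, 1 are all present; 2 is the first non-negative integer missing from the set.

2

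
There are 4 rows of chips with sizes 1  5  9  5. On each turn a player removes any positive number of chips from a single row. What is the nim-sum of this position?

Nim-sum: 1 ⊕ 5 ⊕ 9 ⊕ 5 = 8.

8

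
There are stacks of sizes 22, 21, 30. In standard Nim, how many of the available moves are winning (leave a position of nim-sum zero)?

3

Compute the nim-sum pairwise:
22 XOR 21 = 3
3 XOR 30 = 29
The overall nim-sum is X = 29. A stack of size p has a winning move iff p XOR X < p (reduce it to p XOR X).
  22: 22 XOR 29 = 11 < 22 — winning move (to 11).
  21: 21 XOR 29 = 8 < 21 — winning move (to 8).
  30: 30 XOR 29 = 3 < 30 — winning move (to 3).
That gives 3 winning moves.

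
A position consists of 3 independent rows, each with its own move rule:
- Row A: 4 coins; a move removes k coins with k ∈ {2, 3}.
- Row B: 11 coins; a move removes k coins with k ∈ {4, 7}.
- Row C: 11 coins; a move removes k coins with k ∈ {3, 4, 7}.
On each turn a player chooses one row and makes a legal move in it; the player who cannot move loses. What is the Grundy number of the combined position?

2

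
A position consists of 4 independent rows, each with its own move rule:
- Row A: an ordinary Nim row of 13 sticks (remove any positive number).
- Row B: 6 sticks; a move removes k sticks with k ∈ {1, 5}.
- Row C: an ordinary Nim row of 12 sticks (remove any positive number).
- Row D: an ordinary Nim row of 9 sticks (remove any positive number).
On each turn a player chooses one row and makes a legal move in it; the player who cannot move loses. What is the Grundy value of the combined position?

8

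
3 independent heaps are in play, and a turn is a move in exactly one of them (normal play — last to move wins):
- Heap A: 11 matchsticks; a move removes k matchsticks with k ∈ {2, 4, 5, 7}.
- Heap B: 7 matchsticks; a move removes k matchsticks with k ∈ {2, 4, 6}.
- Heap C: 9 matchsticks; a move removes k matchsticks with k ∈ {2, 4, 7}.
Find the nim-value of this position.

For heap A, compute g(0), g(1), … with moves {2, 4, 5, 7}:
k:     0  1  2  3  4  5  6  7  8  9 10 11
g(k):  0  0  1  1  2  2  3  3  4  0  0  1
So g(11) = 1.
Grundy values for heap B (subtraction set {2, 4, 6}):
k:     0  1  2  3  4  5  6  7
g(k):  0  0  1  1  2  2  3  3
So g(7) = 3.
Grundy values for heap C (subtraction set {2, 4, 7}):
k:     0  1  2  3  4  5  6  7  8  9
g(k):  0  0  1  1  2  2  0  3  1  0
So g(9) = 0.
The value of a disjunctive sum is the nim-sum of the parts.
Combined value = 1 XOR 3 XOR 0 = 2.

2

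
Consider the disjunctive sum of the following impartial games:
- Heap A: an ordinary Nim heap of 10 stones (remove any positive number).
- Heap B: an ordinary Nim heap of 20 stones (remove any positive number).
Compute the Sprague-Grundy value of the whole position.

30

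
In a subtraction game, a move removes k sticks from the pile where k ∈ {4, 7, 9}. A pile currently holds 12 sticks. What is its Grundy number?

3

Compute g(0), g(1), … for moves {4, 7, 9}:
k:     0  1  2  3  4  5  6  7  8  9 10 11 12
g(k):  0  0  0  0  1  1  1  1  2  2  2  2  3
So g(12) = 3.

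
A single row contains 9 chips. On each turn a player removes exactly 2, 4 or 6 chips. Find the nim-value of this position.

Grundy values for subtraction set {2, 4, 6}:
g(0) = mex{} = 0
g(1) = mex{} = 0
g(2) = mex{0} = 1
g(3) = mex{0} = 1
g(4) = mex{0,1} = 2
g(5) = mex{0,1} = 2
g(6) = mex{0,1,2} = 3
g(7) = mex{0,1,2} = 3
g(8) = mex{1,2,3} = 0
g(9) = mex{1,2,3} = 0
So g(9) = 0.

0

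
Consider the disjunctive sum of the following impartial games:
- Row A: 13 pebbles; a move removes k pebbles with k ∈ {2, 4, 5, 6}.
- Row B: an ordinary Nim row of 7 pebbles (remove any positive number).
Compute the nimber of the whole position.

5

Build the Grundy sequence for row A with g(k) = mex{g(k−s) : s ∈ {2, 4, 5, 6}, s ≤ k}:
g(0) = mex{} = 0
g(1) = mex{} = 0
g(2) = mex{0} = 1
g(3) = mex{0} = 1
g(4) = mex{0,1} = 2
g(5) = mex{0,1} = 2
g(6) = mex{0,1,2} = 3
g(7) = mex{0,1,2} = 3
g(8) = mex{1,2,3} = 0
g(9) = mex{1,2,3} = 0
g(10) = mex{0,2,3} = 1
g(11) = mex{0,2,3} = 1
g(12) = mex{0,1,3} = 2
g(13) = mex{0,1,3} = 2
So g(13) = 2.
Row B is a plain Nim row of size 7, so its Grundy value is 7.
The value of a disjunctive sum is the nim-sum of the parts.
Combined value = 2 ⊕ 7 = 5.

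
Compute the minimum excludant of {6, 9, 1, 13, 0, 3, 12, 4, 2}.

5

The values 0, 1, 2, 3, 4 are all present; 5 is the first non-negative integer missing from the set.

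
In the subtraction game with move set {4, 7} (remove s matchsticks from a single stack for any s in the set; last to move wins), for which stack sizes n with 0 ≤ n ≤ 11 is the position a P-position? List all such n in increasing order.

0, 1, 2, 3, 11

Grundy values for subtraction set {4, 7}:
g(0) = mex{} = 0
g(1) = mex{} = 0
g(2) = mex{} = 0
g(3) = mex{} = 0
g(4) = mex{0} = 1
g(5) = mex{0} = 1
g(6) = mex{0} = 1
g(7) = mex{0} = 1
g(8) = mex{0,1} = 2
g(9) = mex{0,1} = 2
g(10) = mex{0,1} = 2
g(11) = mex{1} = 0
The P-positions (g = 0) in 0..11 are 0, 1, 2, 3, 11.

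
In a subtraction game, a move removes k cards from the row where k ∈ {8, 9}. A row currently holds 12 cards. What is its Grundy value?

1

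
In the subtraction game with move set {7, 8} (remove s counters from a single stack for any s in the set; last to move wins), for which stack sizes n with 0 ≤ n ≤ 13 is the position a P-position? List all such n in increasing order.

0, 1, 2, 3, 4, 5, 6

Compute g(0), g(1), … for moves {7, 8}:
g(0) = mex{} = 0
g(1) = mex{} = 0
g(2) = mex{} = 0
g(3) = mex{} = 0
g(4) = mex{} = 0
g(5) = mex{} = 0
g(6) = mex{} = 0
g(7) = mex{0} = 1
g(8) = mex{0} = 1
g(9) = mex{0} = 1
g(10) = mex{0} = 1
g(11) = mex{0} = 1
g(12) = mex{0} = 1
g(13) = mex{0} = 1
The P-positions (g = 0) in 0..13 are 0, 1, 2, 3, 4, 5, 6.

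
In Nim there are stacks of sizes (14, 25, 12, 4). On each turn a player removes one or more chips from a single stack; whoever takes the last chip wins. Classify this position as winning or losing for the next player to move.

Winning position

Nim-sum: 14 ⊕ 25 ⊕ 12 ⊕ 4 = 31.
The nim-sum is 31 ≠ 0, so this is an N-position: the player to move can win.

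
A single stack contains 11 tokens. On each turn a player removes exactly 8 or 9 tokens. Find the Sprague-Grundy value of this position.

Grundy values for subtraction set {8, 9}:
k:     0  1  2  3  4  5  6  7  8  9 10 11
g(k):  0  0  0  0  0  0  0  0  1  1  1  1
So g(11) = 1.

1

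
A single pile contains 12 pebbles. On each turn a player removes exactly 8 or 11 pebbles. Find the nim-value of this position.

1

Grundy values for subtraction set {8, 11}:
k:     0  1  2  3  4  5  6  7  8  9 10 11 12
g(k):  0  0  0  0  0  0  0  0  1  1  1  1  1
So g(12) = 1.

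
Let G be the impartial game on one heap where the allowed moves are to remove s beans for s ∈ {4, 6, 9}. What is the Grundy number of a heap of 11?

2

Compute g(0), g(1), … for moves {4, 6, 9}:
k:     0  1  2  3  4  5  6  7  8  9 10 11
g(k):  0  0  0  0  1  1  1  1  2  2  2  2
So g(11) = 2.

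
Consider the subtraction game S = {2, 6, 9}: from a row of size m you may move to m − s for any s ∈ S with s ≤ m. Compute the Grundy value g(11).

3

Build the Grundy sequence with g(k) = mex{g(k−s) : s ∈ {2, 6, 9}, s ≤ k}:
k:     0  1  2  3  4  5  6  7  8  9 10 11
g(k):  0  0  1  1  0  0  1  1  0  2  1  3
So g(11) = 3.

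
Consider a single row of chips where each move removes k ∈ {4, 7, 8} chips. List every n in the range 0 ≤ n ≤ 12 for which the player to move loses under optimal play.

0, 1, 2, 3, 12

Build the Grundy sequence with g(k) = mex{g(k−s) : s ∈ {4, 7, 8}, s ≤ k}:
k:     0  1  2  3  4  5  6  7  8  9 10 11 12
g(k):  0  0  0  0  1  1  1  1  2  2  2  2  0
The P-positions (g = 0) in 0..12 are 0, 1, 2, 3, 12.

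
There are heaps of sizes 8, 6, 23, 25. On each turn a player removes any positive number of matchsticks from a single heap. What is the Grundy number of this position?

Nim-sum: 8 ⊕ 6 ⊕ 23 ⊕ 25 = 0.

0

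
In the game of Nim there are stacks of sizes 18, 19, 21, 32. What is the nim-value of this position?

Write each in binary and XOR column by column:
  010010  (18)
  010011  (19)
  010101  (21)
  100000  (32)
  ------
  110100  (52)

52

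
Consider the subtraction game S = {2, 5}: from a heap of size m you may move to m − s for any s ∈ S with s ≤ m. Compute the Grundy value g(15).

Compute g(0), g(1), … for moves {2, 5}:
k:     0  1  2  3  4  5  6  7  8  9 10 11 12 13 14 15
g(k):  0  0  1  1  0  2  1  0  0  1  1  0  2  1  0  0
So g(15) = 0.

0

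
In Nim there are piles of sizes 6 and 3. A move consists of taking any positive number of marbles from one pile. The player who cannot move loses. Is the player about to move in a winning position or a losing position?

Winning position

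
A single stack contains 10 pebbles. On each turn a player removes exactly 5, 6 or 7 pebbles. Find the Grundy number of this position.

Compute g(0), g(1), … for moves {5, 6, 7}:
k:     0  1  2  3  4  5  6  7  8  9 10
g(k):  0  0  0  0  0  1  1  1  1  1  2
So g(10) = 2.

2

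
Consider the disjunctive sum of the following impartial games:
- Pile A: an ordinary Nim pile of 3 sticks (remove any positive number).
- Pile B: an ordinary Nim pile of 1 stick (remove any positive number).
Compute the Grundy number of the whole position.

2

Pile A is a plain Nim pile of size 3, so its Grundy value is 3.
Pile B is a plain Nim pile of size 1, so its Grundy value is 1.
The value of a disjunctive sum is the nim-sum of the parts.
Combined value = 3 ⊕ 1 = 2.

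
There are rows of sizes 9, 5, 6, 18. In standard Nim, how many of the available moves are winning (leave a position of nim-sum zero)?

Compute the nim-sum pairwise:
9 ^ 5 = 12
12 ^ 6 = 10
10 ^ 18 = 24
The overall nim-sum is X = 24. A row of size p has a winning move iff p XOR X < p (reduce it to p XOR X).
  9: 9 XOR 24 = 17 ≥ 9 — no move.
  5: 5 XOR 24 = 29 ≥ 5 — no move.
  6: 6 XOR 24 = 30 ≥ 6 — no move.
  18: 18 XOR 24 = 10 < 18 — winning move (to 10).
That gives 1 winning move.

1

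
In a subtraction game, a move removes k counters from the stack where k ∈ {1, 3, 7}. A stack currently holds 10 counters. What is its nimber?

Compute g(0), g(1), … for moves {1, 3, 7}:
g(0) = mex{} = 0
g(1) = mex{0} = 1
g(2) = mex{1} = 0
g(3) = mex{0} = 1
g(4) = mex{1} = 0
g(5) = mex{0} = 1
g(6) = mex{1} = 0
g(7) = mex{0} = 1
g(8) = mex{1} = 0
g(9) = mex{0} = 1
g(10) = mex{1} = 0
So g(10) = 0.

0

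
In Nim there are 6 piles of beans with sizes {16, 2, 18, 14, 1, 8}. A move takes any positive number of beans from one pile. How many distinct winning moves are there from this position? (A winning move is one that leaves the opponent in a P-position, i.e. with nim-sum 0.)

In binary:
  10000  (16)
  00010  (2)
  10010  (18)
  01110  (14)
  00001  (1)
  01000  (8)
  -----
  00111  (7)
The overall nim-sum is X = 7. A pile of size p has a winning move iff p XOR X < p (reduce it to p XOR X).
  16: 16 XOR 7 = 23 ≥ 16 — no move.
  2: 2 XOR 7 = 5 ≥ 2 — no move.
  18: 18 XOR 7 = 21 ≥ 18 — no move.
  14: 14 XOR 7 = 9 < 14 — winning move (to 9).
  1: 1 XOR 7 = 6 ≥ 1 — no move.
  8: 8 XOR 7 = 15 ≥ 8 — no move.
That gives 1 winning move.

1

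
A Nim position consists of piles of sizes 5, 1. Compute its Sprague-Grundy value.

Compute the nim-sum pairwise:
5 ^ 1 = 4

4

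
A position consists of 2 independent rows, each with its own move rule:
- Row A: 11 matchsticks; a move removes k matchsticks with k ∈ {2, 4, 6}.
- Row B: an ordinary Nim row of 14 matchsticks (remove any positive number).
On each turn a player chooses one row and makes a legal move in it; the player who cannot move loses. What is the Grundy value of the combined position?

15

Grundy values for row A (subtraction set {2, 4, 6}):
g(0) = mex{} = 0
g(1) = mex{} = 0
g(2) = mex{0} = 1
g(3) = mex{0} = 1
g(4) = mex{0,1} = 2
g(5) = mex{0,1} = 2
g(6) = mex{0,1,2} = 3
g(7) = mex{0,1,2} = 3
g(8) = mex{1,2,3} = 0
g(9) = mex{1,2,3} = 0
g(10) = mex{0,2,3} = 1
g(11) = mex{0,2,3} = 1
So g(11) = 1.
Row B is a plain Nim row of size 14, so its Grundy value is 14.
The value of a disjunctive sum is the nim-sum of the parts.
Combined value = 1 XOR 14 = 15.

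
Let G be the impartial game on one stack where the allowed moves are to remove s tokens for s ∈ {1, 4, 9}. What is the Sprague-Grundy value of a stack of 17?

Build the Grundy sequence with g(k) = mex{g(k−s) : s ∈ {1, 4, 9}, s ≤ k}:
k:     0  1  2  3  4  5  6  7  8  9 10 11 12 13 14 15 16 17
g(k):  0  1  0  1  2  0  1  0  1  2  0  1  0  1  2  0  1  0
So g(17) = 0.

0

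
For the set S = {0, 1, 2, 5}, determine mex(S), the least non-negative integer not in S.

3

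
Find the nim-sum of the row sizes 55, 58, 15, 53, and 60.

In binary:
  110111  (55)
  111010  (58)
  001111  (15)
  110101  (53)
  111100  (60)
  ------
  001011  (11)

11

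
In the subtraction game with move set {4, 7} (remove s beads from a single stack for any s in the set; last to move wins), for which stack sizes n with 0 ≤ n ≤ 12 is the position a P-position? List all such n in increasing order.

0, 1, 2, 3, 11, 12

Compute g(0), g(1), … for moves {4, 7}:
k:     0  1  2  3  4  5  6  7  8  9 10 11 12
g(k):  0  0  0  0  1  1  1  1  2  2  2  0  0
The P-positions (g = 0) in 0..12 are 0, 1, 2, 3, 11, 12.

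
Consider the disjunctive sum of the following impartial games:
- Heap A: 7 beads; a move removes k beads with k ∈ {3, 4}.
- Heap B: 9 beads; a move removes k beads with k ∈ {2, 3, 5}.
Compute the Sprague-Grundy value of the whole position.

Grundy values for heap A (subtraction set {3, 4}):
k:     0  1  2  3  4  5  6  7
g(k):  0  0  0  1  1  1  2  0
So g(7) = 0.
For heap B, compute g(0), g(1), … with moves {2, 3, 5}:
g(0) = mex{} = 0
g(1) = mex{} = 0
g(2) = mex{0} = 1
g(3) = mex{0} = 1
g(4) = mex{0,1} = 2
g(5) = mex{0,1} = 2
g(6) = mex{0,1,2} = 3
g(7) = mex{1,2} = 0
g(8) = mex{1,2,3} = 0
g(9) = mex{0,2,3} = 1
So g(9) = 1.
The value of a disjunctive sum is the nim-sum of the parts.
Combined value = 0 ⊕ 1 = 1.

1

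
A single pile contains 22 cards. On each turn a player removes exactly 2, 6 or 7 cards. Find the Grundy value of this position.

0

Compute g(0), g(1), … for moves {2, 6, 7}:
k:     0  1  2  3  4  5  6  7  8  9 10 11 12 13 14 15 16 17 18 19 20 21 22
g(k):  0  0  1  1  0  0  1  1  2  0  3  1  2  0  0  1  1  0  0  1  1  2  0
So g(22) = 0.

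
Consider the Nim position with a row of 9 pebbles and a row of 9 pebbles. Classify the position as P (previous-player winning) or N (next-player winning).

Compute the nim-sum pairwise:
9 XOR 9 = 0
The nim-sum is 0, so this is a P-position: the player to move is in a losing position under optimal play.

P-position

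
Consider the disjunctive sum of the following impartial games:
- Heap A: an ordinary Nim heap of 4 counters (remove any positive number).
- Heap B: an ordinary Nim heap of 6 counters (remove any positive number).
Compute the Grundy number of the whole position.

2

Heap A is a plain Nim heap of size 4, so its Grundy value is 4.
Heap B is a plain Nim heap of size 6, so its Grundy value is 6.
The value of a disjunctive sum is the nim-sum of the parts.
Combined value = 4 XOR 6 = 2.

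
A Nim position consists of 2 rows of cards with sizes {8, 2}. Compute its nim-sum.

Write each in binary and XOR column by column:
  1000  (8)
  0010  (2)
  ----
  1010  (10)

10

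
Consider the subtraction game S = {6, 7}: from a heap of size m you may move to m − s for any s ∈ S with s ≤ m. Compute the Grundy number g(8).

Build the Grundy sequence with g(k) = mex{g(k−s) : s ∈ {6, 7}, s ≤ k}:
k:     0  1  2  3  4  5  6  7  8
g(k):  0  0  0  0  0  0  1  1  1
So g(8) = 1.

1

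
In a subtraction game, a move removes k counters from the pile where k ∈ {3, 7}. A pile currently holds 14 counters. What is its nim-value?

1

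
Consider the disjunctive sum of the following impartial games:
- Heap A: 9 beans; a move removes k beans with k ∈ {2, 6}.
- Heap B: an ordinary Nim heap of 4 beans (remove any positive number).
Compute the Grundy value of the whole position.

For heap A, compute g(0), g(1), … with moves {2, 6}:
k:     0  1  2  3  4  5  6  7  8  9
g(k):  0  0  1  1  0  0  1  1  0  0
So g(9) = 0.
Heap B is a plain Nim heap of size 4, so its Grundy value is 4.
By the Sprague-Grundy theorem, the Grundy value of a sum of independent games is the XOR of the component values.
Combined value = 0 ⊕ 4 = 4.

4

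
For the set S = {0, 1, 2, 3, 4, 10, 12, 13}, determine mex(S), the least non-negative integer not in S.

5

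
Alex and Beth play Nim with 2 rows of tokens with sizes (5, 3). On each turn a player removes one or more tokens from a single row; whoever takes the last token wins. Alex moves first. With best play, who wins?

Alex wins

Nim-sum: 5 ⊕ 3 = 6.
The nim-sum is 6 ≠ 0, so this is an N-position: the player to move can win; Alex has a winning move.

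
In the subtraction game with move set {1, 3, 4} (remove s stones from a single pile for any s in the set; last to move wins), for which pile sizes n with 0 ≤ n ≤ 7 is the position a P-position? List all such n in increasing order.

0, 2, 7

Grundy values for subtraction set {1, 3, 4}:
k:     0  1  2  3  4  5  6  7
g(k):  0  1  0  1  2  3  2  0
The P-positions (g = 0) in 0..7 are 0, 2, 7.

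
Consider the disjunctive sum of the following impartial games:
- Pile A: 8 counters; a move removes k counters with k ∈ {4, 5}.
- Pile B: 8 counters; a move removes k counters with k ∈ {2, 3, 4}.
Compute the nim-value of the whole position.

For pile A, compute g(0), g(1), … with moves {4, 5}:
g(0) = mex{} = 0
g(1) = mex{} = 0
g(2) = mex{} = 0
g(3) = mex{} = 0
g(4) = mex{0} = 1
g(5) = mex{0} = 1
g(6) = mex{0} = 1
g(7) = mex{0} = 1
g(8) = mex{0,1} = 2
So g(8) = 2.
Grundy values for pile B (subtraction set {2, 3, 4}):
k:     0  1  2  3  4  5  6  7  8
g(k):  0  0  1  1  2  2  0  0  1
So g(8) = 1.
By the Sprague-Grundy theorem, the Grundy value of a sum of independent games is the XOR of the component values.
Combined value = 2 XOR 1 = 3.

3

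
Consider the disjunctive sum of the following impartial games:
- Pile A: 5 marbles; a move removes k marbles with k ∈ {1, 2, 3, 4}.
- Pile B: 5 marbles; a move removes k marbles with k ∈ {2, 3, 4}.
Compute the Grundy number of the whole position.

Grundy values for pile A (subtraction set {1, 2, 3, 4}):
g(0) = mex{} = 0
g(1) = mex{0} = 1
g(2) = mex{0,1} = 2
g(3) = mex{0,1,2} = 3
g(4) = mex{0,1,2,3} = 4
g(5) = mex{1,2,3,4} = 0
So g(5) = 0.
Grundy values for pile B (subtraction set {2, 3, 4}):
g(0) = mex{} = 0
g(1) = mex{} = 0
g(2) = mex{0} = 1
g(3) = mex{0} = 1
g(4) = mex{0,1} = 2
g(5) = mex{0,1} = 2
So g(5) = 2.
By the Sprague-Grundy theorem, the Grundy value of a sum of independent games is the XOR of the component values.
Combined value = 0 ⊕ 2 = 2.

2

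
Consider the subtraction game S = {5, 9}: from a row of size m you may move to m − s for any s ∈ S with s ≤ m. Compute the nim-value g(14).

0

Grundy values for subtraction set {5, 9}:
k:     0  1  2  3  4  5  6  7  8  9 10 11 12 13 14
g(k):  0  0  0  0  0  1  1  1  1  1  2  2  2  2  0
So g(14) = 0.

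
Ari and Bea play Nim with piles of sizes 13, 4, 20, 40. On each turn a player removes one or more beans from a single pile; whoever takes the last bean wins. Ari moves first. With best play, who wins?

Ari wins

Nim-sum: 13 XOR 4 XOR 20 XOR 40 = 53.
The nim-sum is 53 ≠ 0, so this is an N-position: the player to move can win; Ari has a winning move.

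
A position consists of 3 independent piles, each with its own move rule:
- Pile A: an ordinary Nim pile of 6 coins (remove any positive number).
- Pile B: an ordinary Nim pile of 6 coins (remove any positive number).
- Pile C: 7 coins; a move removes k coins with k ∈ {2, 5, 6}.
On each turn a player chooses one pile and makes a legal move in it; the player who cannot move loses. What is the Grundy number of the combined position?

Pile A is a plain Nim pile of size 6, so its Grundy value is 6.
Pile B is a plain Nim pile of size 6, so its Grundy value is 6.
For pile C, compute g(0), g(1), … with moves {2, 5, 6}:
k:     0  1  2  3  4  5  6  7
g(k):  0  0  1  1  0  2  1  3
So g(7) = 3.
The value of a disjunctive sum is the nim-sum of the parts.
Combined value = 6 XOR 6 XOR 3 = 3.

3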